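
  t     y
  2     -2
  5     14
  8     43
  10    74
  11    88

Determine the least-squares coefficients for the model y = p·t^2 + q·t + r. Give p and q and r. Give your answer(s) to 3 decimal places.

p = 0.811, q = -0.442, r = -4.330

Sums needed: Σt^2·t^2 = 29378, Σt^2·t = 2976, Σt^2 = 314, Σt·t = 314, Σt = 36, Σ1 = 5.
Moment sums: Σt^2·y = 21142, Σt·y = 2118, Σy = 217.
Inverting the 3×3 Gram matrix, [p, q, r]ᵀ = [6010/7413, -1093/2471, -4585/1059]ᵀ.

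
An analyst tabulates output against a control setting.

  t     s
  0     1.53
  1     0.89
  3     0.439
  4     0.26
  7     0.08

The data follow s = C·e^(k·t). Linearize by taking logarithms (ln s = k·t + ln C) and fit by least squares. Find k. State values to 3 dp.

k = -0.416

Linearized form: ln s = k·t + ln C. From the 5 transformed points,
Σt = 15.0000, Σ(t)² = 75.0000, Σln s = -4.3873, Σt·ln s = -25.6547.
Equations: 75.0000·k + 15.0000·ln C = -25.6547;  15.0000·k + 5·ln C = -4.3873.
Δ = 75.0000·5 − (15.0000)² = 150.0000; k = (-25.6547·5 − 15.0000·-4.3873)/150.0000 = -0.41642, ln C = (75.0000·-4.3873 − 15.0000·-25.6547)/150.0000 = 0.37181.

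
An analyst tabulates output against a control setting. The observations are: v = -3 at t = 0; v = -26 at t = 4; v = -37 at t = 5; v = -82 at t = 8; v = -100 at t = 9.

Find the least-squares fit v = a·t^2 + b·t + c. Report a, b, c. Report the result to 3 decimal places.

From the data, Σt^2·t^2 = 11538, Σt^2·t = 1430, Σt^2 = 186, Σt·t = 186, Σt = 26, Σ1 = 5.
For Mᵀv: Σt^2·v = -14689, Σt·v = -1845, Σv = -248.
So MᵀM·[a, b, c]ᵀ = Mᵀv: [[11538, 1430, 186]; [1430, 186, 26]; [186, 26, 5]]·[a, b, c]ᵀ = [-14689, -1845, -248]ᵀ.
Solving the 3×3 system (Gaussian elimination) gives a = -3661/3652, b = -6575/3652, c = -2690/913.

a = -1.002, b = -1.800, c = -2.946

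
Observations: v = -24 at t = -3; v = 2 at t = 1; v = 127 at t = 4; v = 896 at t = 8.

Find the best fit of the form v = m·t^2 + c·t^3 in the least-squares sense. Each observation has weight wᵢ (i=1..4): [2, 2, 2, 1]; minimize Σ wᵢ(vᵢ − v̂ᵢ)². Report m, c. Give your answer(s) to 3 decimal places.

m = 1.872, c = 1.516

Setting ∂/∂m … = 0 gives: 4772·m + 34332·c = 60980;  34332·m + 271796·c = 476308.
(Σwᵢ·t^2·t^2 = 4772, Σwᵢ·t^2·t^3 = 34332, Σwᵢ·t^3·t^3 = 271796, Σwᵢ·t^2·v = 60980, Σwᵢ·t^3·v = 476308.)
Δ = 4772·271796 − 34332² = 118324288.
m = (60980·271796 − 34332·476308)/118324288 = 6922307/3697634; c = (4772·476308 − 34332·60980)/118324288 = 5605513/3697634.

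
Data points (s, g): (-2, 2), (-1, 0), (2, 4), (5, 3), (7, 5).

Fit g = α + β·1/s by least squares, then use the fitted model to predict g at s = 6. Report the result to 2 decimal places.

Forming AᵀA = [[5, -23/35]; [-23/35, 3823/2450]] and Aᵀg = [14, 81/35]ᵀ gives AᵀA·[α, β]ᵀ = Aᵀg.
Eliminating β: (3823/2450)·(row 1) − (-23/35)·(row 2) gives (18057/2450)·α = (3823/2450)·14 − (-23/35)·(81/35) = 28624/1225, so α = 57248/18057.
Then β = ((81/35) − (-23/35)·(57248/18057))/(3823/2450) = 50890/18057.
At s = 6: ĝ = (57248/18057)·(1) + (50890/18057)·(1/6) = 197189/54171.

ĝ = 3.64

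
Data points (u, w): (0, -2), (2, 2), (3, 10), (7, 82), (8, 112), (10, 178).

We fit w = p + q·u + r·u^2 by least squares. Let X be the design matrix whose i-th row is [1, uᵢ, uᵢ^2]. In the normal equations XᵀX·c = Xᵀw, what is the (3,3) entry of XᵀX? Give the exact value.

Row 3 ↔ basis u^2, column 3 ↔ basis u^2, so (XᵀX)_{3,3} = Σᵢ (u^2)·(u^2) = (0)·(0) + (4)·(4) + (9)·(9) + (49)·(49) + (64)·(64) + (100)·(100) = 16594.

16594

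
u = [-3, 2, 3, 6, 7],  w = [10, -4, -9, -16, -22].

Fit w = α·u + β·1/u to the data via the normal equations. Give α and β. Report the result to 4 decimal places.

α = -3.0379, β = 2.0113

Normal-equation sums: Σu·u = 107, Σu·1/u = 5, Σ1/u·1/u = 51/98.
For Mᵀw: Σu·w = -315, Σ1/u·w = -99/7.
Normal equations: [[107, 5]; [5, 51/98]]·[α, β]ᵀ = [-315, -99/7]ᵀ.
Δ = 107·(51/98) − 5² = 3007/98.
α = ((-315)·(51/98) − 5·(-99/7))/(3007/98) = -9135/3007; β = (107·(-99/7) − 5·(-315))/(3007/98) = 6048/3007.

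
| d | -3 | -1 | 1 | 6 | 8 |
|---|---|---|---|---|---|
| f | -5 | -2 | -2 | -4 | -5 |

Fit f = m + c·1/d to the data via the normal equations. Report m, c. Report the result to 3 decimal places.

m = -3.599, c = 0.104

From the data, Σ1 = 5, Σ1/d = -1/24, Σ1/d·1/d = 1241/576.
Moment sums: Σf = -18, Σ1/d·f = 3/8.
So MᵀM·[m, c]ᵀ = Mᵀf: [[5, -1/24]; [-1/24, 1241/576]]·[m, c]ᵀ = [-18, 3/8]ᵀ.
Eliminating c: (1241/576)·(row 1) − (-1/24)·(row 2) gives (517/48)·m = (1241/576)·(-18) − (-1/24)·(3/8) = -2481/64, so m = -7443/2068.
Then c = ((3/8) − (-1/24)·(-7443/2068))/(1241/576) = 54/517.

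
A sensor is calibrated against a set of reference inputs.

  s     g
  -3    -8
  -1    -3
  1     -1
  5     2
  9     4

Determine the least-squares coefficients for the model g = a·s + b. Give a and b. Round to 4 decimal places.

a = 0.9181, b = -3.2198

Normal-equation sums: Σs·s = 117, Σs = 11, Σ1 = 5.
And Σs·g = 72, Σg = -6.
Normal equations: [[117, 11]; [11, 5]]·[a, b]ᵀ = [72, -6]ᵀ.
Δ = 117·5 − 11² = 464.
a = (72·5 − 11·(-6))/464 = 213/232; b = (117·(-6) − 11·72)/464 = -747/232.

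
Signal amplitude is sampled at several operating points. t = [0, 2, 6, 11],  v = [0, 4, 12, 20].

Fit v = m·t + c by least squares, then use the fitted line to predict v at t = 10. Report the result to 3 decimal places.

Sums needed: Σt·t = 161, Σt = 19, Σ1 = 4.
For Xᵀv: Σt·v = 300, Σv = 36.
Determinant 161·4 − 19² = 283.
m = (300·4 − 19·36)/283 = 516/283; c = (161·36 − 19·300)/283 = 96/283.
At t = 10: v̂ = (516/283)·(10) + (96/283)·(1) = 5256/283.

v̂ = 18.572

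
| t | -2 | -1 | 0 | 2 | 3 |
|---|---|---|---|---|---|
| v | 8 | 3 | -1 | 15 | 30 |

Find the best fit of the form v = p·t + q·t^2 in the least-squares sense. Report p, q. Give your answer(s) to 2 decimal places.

Entries of AᵀA: Σt·t = 18, Σt·t^2 = 26, Σt^2·t^2 = 114.
Moment sums: Σt·v = 101, Σt^2·v = 365.
Normal equations: [[18, 26]; [26, 114]]·[p, q]ᵀ = [101, 365]ᵀ.
Eliminating q: 114·(row 1) − 26·(row 2) gives 1376·p = 114·101 − 26·365 = 2024, so p = 253/172.
Then q = (365 − 26·(253/172))/114 = 493/172.

p = 1.47, q = 2.87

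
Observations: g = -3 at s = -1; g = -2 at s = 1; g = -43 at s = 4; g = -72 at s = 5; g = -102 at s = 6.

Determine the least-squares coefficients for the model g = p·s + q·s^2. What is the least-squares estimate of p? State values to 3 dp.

Setting ∂/∂p … = 0 gives: 79·p + 405·q = -1143;  405·p + 2179·q = -6165.
(Σs·s = 79, Σs·s^2 = 405, Σs^2·s^2 = 2179, Σs·g = -1143, Σs^2·g = -6165.)
Eliminating q: 2179·(row 1) − 405·(row 2) gives 8116·p = 2179·(-1143) − 405·(-6165) = 6228, so p = 1557/2029.
Then q = ((-6165) − 405·(1557/2029))/2179 = -6030/2029.

p = 0.767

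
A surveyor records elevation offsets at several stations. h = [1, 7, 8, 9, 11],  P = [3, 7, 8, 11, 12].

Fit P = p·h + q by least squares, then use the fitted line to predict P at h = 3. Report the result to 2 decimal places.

The normal system XᵀX·[p, q]ᵀ = XᵀP is [[316, 36]; [36, 5]]·[p, q]ᵀ = [347, 41]ᵀ.
det = 316·5 − 36² = 284.
p = (347·5 − 36·41)/284 = 259/284; q = (316·41 − 36·347)/284 = 116/71.
At h = 3: P̂ = (259/284)·(3) + (116/71)·(1) = 1241/284.

P̂ = 4.37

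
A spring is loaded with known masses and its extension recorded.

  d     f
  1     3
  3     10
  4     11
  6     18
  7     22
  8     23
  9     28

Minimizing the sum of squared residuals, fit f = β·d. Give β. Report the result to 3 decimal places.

β = 3.027

Entries of XᵀX: Σd·d = 256.
For Xᵀf: Σd·f = 775.
XᵀX·[β]ᵀ = Xᵀf becomes [[256]]·[β]ᵀ = [775]ᵀ.
Hence β = 775 / 256 ≈ 3.02734.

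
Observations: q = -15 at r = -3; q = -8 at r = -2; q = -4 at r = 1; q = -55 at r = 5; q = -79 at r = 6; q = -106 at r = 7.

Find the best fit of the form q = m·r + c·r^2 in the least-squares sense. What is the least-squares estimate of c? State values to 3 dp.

Entries of AᵀA: Σr·r = 124, Σr·r^2 = 650, Σr^2·r^2 = 4420.
For Aᵀq: Σr·q = -1434, Σr^2·q = -9584.
AᵀA·[m, c]ᵀ = Aᵀq becomes [[124, 650]; [650, 4420]]·[m, c]ᵀ = [-1434, -9584]ᵀ.
Determinant 124·4420 − 650² = 125580.
m = ((-1434)·4420 − 650·(-9584))/125580 = -418/483; c = (124·(-9584) − 650·(-1434))/125580 = -64079/31395.

c = -2.041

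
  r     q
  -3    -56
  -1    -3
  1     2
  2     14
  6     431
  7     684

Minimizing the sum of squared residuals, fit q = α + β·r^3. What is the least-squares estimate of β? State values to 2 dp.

β = 2.00

The normal system XᵀX·[α, β]ᵀ = Xᵀq is [[6, 540]; [540, 165100]]·[α, β]ᵀ = [1072, 329337]ᵀ.
det = 6·165100 − 540² = 699000.
α = (1072·165100 − 540·329337)/699000 = -42739/34950; β = (6·329337 − 540·1072)/699000 = 232857/116500.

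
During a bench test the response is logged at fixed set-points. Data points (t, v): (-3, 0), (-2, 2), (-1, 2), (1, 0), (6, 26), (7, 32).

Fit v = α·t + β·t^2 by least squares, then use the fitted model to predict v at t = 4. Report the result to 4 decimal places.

The normal equations are: 100·α + 524·β = 374;  524·α + 3796·β = 2514.
Δ = 100·3796 − 524² = 105024.
α = (374·3796 − 524·2514)/105024 = 3199/3282; β = (100·2514 − 524·374)/105024 = 866/1641.
At t = 4: v̂ = (3199/3282)·(4) + (866/1641)·(16) = 20254/1641.

v̂ = 12.3425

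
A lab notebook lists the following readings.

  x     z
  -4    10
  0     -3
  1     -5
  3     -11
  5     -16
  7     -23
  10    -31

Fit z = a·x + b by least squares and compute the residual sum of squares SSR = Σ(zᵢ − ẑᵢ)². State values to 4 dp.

MᵀM·[a, b]ᵀ = Mᵀz reads: 200·a + 22·b = -629;  22·a + 7·b = -79.
(Σx·x = 200, Σx = 22, Σ1 = 7, Σx·z = -629, Σz = -79.)
Δ = 200·7 − 22² = 916.
a = ((-629)·7 − 22·(-79))/916 = -2665/916; b = (200·(-79) − 22·(-629))/916 = -981/458.
Residuals: 231/458, -393/458, 47/916, -119/916, 631/916, -451/916, 54/229; SSR = 1633/916.

SSR = 1.7828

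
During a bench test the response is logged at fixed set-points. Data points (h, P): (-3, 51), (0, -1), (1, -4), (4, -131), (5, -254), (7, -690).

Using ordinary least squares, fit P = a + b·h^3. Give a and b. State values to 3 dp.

Compute the Gram sums: Σ1 = 6, Σh^3 = 506, Σh^3·h^3 = 138100.
Moment sums: ΣP = -1029, Σh^3·P = -278185.
XᵀX·[a, b]ᵀ = XᵀP becomes [[6, 506]; [506, 138100]]·[a, b]ᵀ = [-1029, -278185]ᵀ.
Determinant 6·138100 − 506² = 572564.
a = ((-1029)·138100 − 506·(-278185))/572564 = -671645/286282; b = (6·(-278185) − 506·(-1029))/572564 = -287109/143141.

a = -2.346, b = -2.006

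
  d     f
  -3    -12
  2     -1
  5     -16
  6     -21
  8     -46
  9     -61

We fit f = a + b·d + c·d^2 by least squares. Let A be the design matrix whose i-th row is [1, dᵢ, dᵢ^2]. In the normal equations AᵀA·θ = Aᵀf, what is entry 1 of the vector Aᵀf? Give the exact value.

-157

Entry 1 ↔ basis 1, so (Aᵀf)_{1} = Σᵢ fᵢ = (1)·(-12) + (1)·(-1) + (1)·(-16) + (1)·(-21) + (1)·(-46) + (1)·(-61) = -157.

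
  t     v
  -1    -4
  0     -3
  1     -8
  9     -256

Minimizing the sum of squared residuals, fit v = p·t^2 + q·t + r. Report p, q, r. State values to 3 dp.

With design matrix A, AᵀA = [[6563, 729, 83]; [729, 83, 9]; [83, 9, 4]] and Aᵀv = [-20748, -2308, -271]ᵀ.
Inverting the 3×3 Gram matrix, [p, q, r]ᵀ = [-14101/4861, -9704/4861, -14903/4861]ᵀ.

p = -2.901, q = -1.996, r = -3.066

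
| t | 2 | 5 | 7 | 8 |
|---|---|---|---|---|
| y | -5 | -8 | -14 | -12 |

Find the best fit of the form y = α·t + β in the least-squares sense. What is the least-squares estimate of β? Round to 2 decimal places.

β = -2.02

The normal system AᵀA·[α, β]ᵀ = Aᵀy is [[142, 22]; [22, 4]]·[α, β]ᵀ = [-244, -39]ᵀ.
Determinant 142·4 − 22² = 84.
α = ((-244)·4 − 22·(-39))/84 = -59/42; β = (142·(-39) − 22·(-244))/84 = -85/42.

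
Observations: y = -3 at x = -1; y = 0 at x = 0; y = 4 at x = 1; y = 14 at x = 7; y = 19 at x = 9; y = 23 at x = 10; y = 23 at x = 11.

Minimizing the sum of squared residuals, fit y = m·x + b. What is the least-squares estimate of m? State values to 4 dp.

The normal equations are: 353·m + 37·b = 759;  37·m + 7·b = 80.
det = 353·7 − 37² = 1102.
m = (759·7 − 37·80)/1102 = 2353/1102; b = (353·80 − 37·759)/1102 = 157/1102.

m = 2.1352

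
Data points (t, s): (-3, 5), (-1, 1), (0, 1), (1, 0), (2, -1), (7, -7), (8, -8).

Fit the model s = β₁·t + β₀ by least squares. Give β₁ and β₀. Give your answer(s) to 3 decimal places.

β₁ = -1.130, β₀ = 0.974

Entries of XᵀX: Σt·t = 128, Σt = 14, Σ1 = 7.
For Xᵀs: Σt·s = -131, Σs = -9.
Determinant 128·7 − 14² = 700.
β₁ = ((-131)·7 − 14·(-9))/700 = -113/100; β₀ = (128·(-9) − 14·(-131))/700 = 341/350.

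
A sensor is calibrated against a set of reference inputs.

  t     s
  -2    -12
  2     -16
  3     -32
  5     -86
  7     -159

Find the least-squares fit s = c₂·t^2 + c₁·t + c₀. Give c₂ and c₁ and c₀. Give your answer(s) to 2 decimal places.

Setting ∂/∂c₂ … = 0 gives: 3139·c₂ + 495·c₁ + 91·c₀ = -10341;  495·c₂ + 91·c₁ + 15·c₀ = -1647;  91·c₂ + 15·c₁ + 5·c₀ = -305.
(Σt^2·t^2 = 3139, Σt^2·t = 495, Σt^2 = 91, Σt·t = 91, Σt = 15, Σ1 = 5, Σt^2·s = -10341, Σt·s = -1647, Σs = -305.)
Inverting the 3×3 Gram matrix, [c₂, c₁, c₀]ᵀ = [-72295/23656, -27537/23656, -11159/5914]ᵀ.

c₂ = -3.06, c₁ = -1.16, c₀ = -1.89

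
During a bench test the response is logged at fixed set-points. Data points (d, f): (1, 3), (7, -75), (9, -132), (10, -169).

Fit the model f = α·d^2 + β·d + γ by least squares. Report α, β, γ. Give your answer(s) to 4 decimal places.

α = -2.0406, β = 3.4069, γ = 1.5956

Normal-equation sums: Σd^2·d^2 = 18963, Σd^2·d = 2073, Σd^2 = 231, Σd·d = 231, Σd = 27, Σ1 = 4.
Right-hand side: Σd^2·f = -31264, Σd·f = -3400, Σf = -373.
So MᵀM·[α, β, γ]ᵀ = Mᵀf: [[18963, 2073, 231]; [2073, 231, 27]; [231, 27, 4]]·[α, β, γ]ᵀ = [-31264, -3400, -373]ᵀ.
Inverting the 3×3 Gram matrix, [α, β, γ]ᵀ = [-2767/1356, 23099/6780, 1803/1130]ᵀ.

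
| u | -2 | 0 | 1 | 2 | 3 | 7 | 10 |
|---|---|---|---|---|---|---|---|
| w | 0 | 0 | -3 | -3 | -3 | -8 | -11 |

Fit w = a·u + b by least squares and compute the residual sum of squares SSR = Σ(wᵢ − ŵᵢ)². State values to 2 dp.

Entries of AᵀA: Σu·u = 167, Σu = 21, Σ1 = 7.
Moment sums: Σu·w = -184, Σw = -28.
Normal equations: [[167, 21]; [21, 7]]·[a, b]ᵀ = [-184, -28]ᵀ.
Eliminating b: 7·(row 1) − 21·(row 2) gives 728·a = 7·(-184) − 21·(-28) = -700, so a = -25/26.
Then b = ((-28) − 21·(-25/26))/7 = -29/26.
Residuals: -21/26, 29/26, -12/13, 1/26, 1, -2/13, -7/26; SSR = 50/13.

SSR = 3.85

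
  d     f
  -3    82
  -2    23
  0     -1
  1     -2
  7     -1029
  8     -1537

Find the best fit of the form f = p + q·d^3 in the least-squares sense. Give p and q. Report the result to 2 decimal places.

p = 0.03, q = -3.00

With design matrix M, MᵀM = [[6, 821]; [821, 380587]] and Mᵀf = [-2464, -1142291]ᵀ.
det = 6·380587 − 821² = 1609481.
p = ((-2464)·380587 − 821·(-1142291))/1609481 = 54543/1609481; q = (6·(-1142291) − 821·(-2464))/1609481 = -4830802/1609481.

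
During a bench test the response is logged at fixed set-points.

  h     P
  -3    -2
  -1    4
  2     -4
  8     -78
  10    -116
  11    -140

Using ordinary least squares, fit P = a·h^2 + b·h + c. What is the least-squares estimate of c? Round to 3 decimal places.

c = 2.835

Setting ∂/∂a … = 0 gives: 28835·a + 2823·b + 299·c = -33562;  2823·a + 299·b + 27·c = -3330;  299·a + 27·b + 6·c = -336.
Inverting the 3×3 Gram matrix, [a, b, c]ᵀ = [-44865/43564, -363699/217820, 154397/54455]ᵀ.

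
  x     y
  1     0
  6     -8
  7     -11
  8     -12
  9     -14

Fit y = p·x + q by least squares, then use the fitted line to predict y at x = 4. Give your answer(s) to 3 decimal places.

Setting ∂/∂p … = 0 gives: 231·p + 31·q = -347;  31·p + 5·q = -45.
Determinant 231·5 − 31² = 194.
p = ((-347)·5 − 31·(-45))/194 = -170/97; q = (231·(-45) − 31·(-347))/194 = 181/97.
At x = 4: ŷ = (-170/97)·(4) + (181/97)·(1) = -499/97.

ŷ = -5.144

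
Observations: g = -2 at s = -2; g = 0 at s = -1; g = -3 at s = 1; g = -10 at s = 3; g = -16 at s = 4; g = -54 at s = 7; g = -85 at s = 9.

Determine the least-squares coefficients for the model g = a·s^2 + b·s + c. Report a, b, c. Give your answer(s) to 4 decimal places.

a = -0.9938, b = -0.5939, c = 0.3522

MᵀM·[a, b, c]ᵀ = Mᵀg reads: 9317·a + 1155·b + 161·c = -9888;  1155·a + 161·b + 21·c = -1236;  161·a + 21·b + 7·c = -170.
Inverting the 3×3 Gram matrix, [a, b, c]ᵀ = [-3499/3521, -2091/3521, 1240/3521]ᵀ.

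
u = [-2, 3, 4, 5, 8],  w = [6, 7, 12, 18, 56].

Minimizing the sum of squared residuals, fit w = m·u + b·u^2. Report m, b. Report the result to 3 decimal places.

m = -1.075, b = 1.003

Forming MᵀM = [[118, 720]; [720, 5074]] and Mᵀw = [595, 4313]ᵀ gives MᵀM·[m, b]ᵀ = Mᵀw.
det = 118·5074 − 720² = 80332.
m = (595·5074 − 720·4313)/80332 = -43165/40166; b = (118·4313 − 720·595)/80332 = 40267/40166.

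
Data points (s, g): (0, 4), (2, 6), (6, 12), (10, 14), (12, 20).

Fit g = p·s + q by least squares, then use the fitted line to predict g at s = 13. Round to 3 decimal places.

ĝ = 19.815

Forming MᵀM = [[284, 30]; [30, 5]] and Mᵀg = [464, 56]ᵀ gives MᵀM·[p, q]ᵀ = Mᵀg.
det = 284·5 − 30² = 520.
p = (464·5 − 30·56)/520 = 16/13; q = (284·56 − 30·464)/520 = 248/65.
At s = 13: ĝ = (16/13)·(13) + (248/65)·(1) = 1288/65.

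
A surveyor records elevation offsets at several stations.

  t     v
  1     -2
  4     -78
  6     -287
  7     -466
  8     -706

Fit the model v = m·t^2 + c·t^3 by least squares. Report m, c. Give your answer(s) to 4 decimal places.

m = 1.2196, c = -1.5318

AᵀA·[m, c]ᵀ = Aᵀv reads: 8050·m + 58376·c = -79600;  58376·m + 430546·c = -588296.
(Σt^2·t^2 = 8050, Σt^2·t^3 = 58376, Σt^3·t^3 = 430546, Σt^2·v = -79600, Σt^3·v = -588296.)
Δ = 8050·430546 − 58376² = 58137924.
m = ((-79600)·430546 − 58376·(-588296))/58137924 = 203752/167063; c = (8050·(-588296) − 58376·(-79600))/58137924 = -255900/167063.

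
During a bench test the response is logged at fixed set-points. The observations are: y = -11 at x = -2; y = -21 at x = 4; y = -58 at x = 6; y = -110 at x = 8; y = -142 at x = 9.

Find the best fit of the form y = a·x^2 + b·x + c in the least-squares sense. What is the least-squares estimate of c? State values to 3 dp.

From the data, Σx^2·x^2 = 12225, Σx^2·x = 1513, Σx^2 = 201, Σx·x = 201, Σx = 25, Σ1 = 5.
And Σx^2·y = -21010, Σx·y = -2568, Σy = -342.
So AᵀA·[a, b, c]ᵀ = Aᵀy: [[12225, 1513, 201]; [1513, 201, 25]; [201, 25, 5]]·[a, b, c]ᵀ = [-21010, -2568, -342]ᵀ.
Solving the 3×3 system (Gaussian elimination) gives a = -72511/35588, b = 82909/35588, c = 4727/2542.

c = 1.860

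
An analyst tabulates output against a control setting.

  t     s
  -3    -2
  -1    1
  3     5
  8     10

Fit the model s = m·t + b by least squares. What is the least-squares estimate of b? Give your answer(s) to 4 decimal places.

b = 1.6325

The normal equations are: 83·m + 7·b = 100;  7·m + 4·b = 14.
Δ = 83·4 − 7² = 283.
m = (100·4 − 7·14)/283 = 302/283; b = (83·14 − 7·100)/283 = 462/283.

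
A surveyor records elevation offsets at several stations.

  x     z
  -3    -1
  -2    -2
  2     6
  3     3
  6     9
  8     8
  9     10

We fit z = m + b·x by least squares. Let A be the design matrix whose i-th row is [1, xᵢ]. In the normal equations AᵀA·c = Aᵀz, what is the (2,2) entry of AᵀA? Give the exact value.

Row 2 ↔ basis x, column 2 ↔ basis x, so (AᵀA)_{2,2} = Σᵢ (x)·(x) = (-3)·(-3) + (-2)·(-2) + (2)·(2) + (3)·(3) + (6)·(6) + (8)·(8) + (9)·(9) = 207.

207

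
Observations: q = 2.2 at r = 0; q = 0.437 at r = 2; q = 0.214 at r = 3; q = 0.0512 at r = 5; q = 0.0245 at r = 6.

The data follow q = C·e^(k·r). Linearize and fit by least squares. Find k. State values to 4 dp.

k = -0.7437

Let Y = ln q. Fitting Y = k·r + ln C by least squares:
Over the data: Σr = 16.0000, Σ(r)² = 74.0000, Σln q = -8.2622, Σr·ln q = -43.3956.
Normal system: [[74.0000, 16.0000]; [16.0000, 5]]·[k, ln C]ᵀ = [-43.3956, -8.2622]ᵀ.
Δ = 74.0000·5 − (16.0000)² = 114.0000; k = (-43.3956·5 − 16.0000·-8.2622)/114.0000 = -0.74370, ln C = (74.0000·-8.2622 − 16.0000·-43.3956)/114.0000 = 0.72739.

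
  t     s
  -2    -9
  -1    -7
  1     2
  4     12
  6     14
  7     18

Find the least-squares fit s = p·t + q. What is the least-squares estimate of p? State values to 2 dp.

p = 3.02

Forming MᵀM = [[107, 15]; [15, 6]] and Mᵀs = [285, 30]ᵀ gives MᵀM·[p, q]ᵀ = Mᵀs.
Δ = 107·6 − 15² = 417.
p = (285·6 − 15·30)/417 = 420/139; q = (107·30 − 15·285)/417 = -355/139.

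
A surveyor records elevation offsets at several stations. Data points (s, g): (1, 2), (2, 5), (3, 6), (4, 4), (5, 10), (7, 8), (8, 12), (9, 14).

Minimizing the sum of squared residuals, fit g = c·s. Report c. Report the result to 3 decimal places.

Normal-equation sums: Σs·s = 249.
And Σs·g = 374.
XᵀX·[c]ᵀ = Xᵀg becomes [[249]]·[c]ᵀ = [374]ᵀ.
Hence c = 374 / 249 ≈ 1.50201.

c = 1.502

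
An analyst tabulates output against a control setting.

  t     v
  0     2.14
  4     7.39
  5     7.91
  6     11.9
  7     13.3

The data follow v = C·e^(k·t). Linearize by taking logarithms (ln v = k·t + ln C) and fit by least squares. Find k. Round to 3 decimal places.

Taking logs, ln v = k·t + ln C, so regress ln v on t.
Σt = 22.0000, Σ(t)² = 126.0000, Σln v = 9.8934, Σt·ln v = 51.3147.
Equations: 126.0000·k + 22.0000·ln C = 51.3147;  22.0000·k + 5·ln C = 9.8934.
Δ = 126.0000·5 − (22.0000)² = 146.0000; k = (51.3147·5 − 22.0000·9.8934)/146.0000 = 0.26657, ln C = (126.0000·9.8934 − 22.0000·51.3147)/146.0000 = 0.80575.

k = 0.267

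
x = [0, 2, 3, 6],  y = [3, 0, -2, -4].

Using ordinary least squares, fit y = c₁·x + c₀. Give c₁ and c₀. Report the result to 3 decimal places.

c₁ = -1.160, c₀ = 2.440

From the data, Σx·x = 49, Σx = 11, Σ1 = 4.
Moment sums: Σx·y = -30, Σy = -3.
Normal equations: [[49, 11]; [11, 4]]·[c₁, c₀]ᵀ = [-30, -3]ᵀ.
Δ = 49·4 − 11² = 75.
c₁ = ((-30)·4 − 11·(-3))/75 = -29/25; c₀ = (49·(-3) − 11·(-30))/75 = 61/25.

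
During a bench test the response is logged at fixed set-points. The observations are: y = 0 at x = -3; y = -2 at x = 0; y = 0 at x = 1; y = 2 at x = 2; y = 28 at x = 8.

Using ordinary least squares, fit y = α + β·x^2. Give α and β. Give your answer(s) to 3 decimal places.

Sums needed: Σ1 = 5, Σx^2 = 78, Σx^2·x^2 = 4194.
And Σy = 28, Σx^2·y = 1800.
MᵀM·[α, β]ᵀ = Mᵀy becomes [[5, 78]; [78, 4194]]·[α, β]ᵀ = [28, 1800]ᵀ.
Δ = 5·4194 − 78² = 14886.
α = (28·4194 − 78·1800)/14886 = -1276/827; β = (5·1800 − 78·28)/14886 = 1136/2481.

α = -1.543, β = 0.458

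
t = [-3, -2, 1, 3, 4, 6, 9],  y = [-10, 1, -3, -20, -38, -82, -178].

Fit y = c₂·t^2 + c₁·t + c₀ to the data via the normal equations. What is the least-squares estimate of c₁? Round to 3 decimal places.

From the data, Σt^2·t^2 = 8292, Σt^2·t = 1002, Σt^2 = 156, Σt·t = 156, Σt = 18, Σ1 = 7.
And Σt^2·y = -18247, Σt·y = -2281, Σy = -330.
Normal equations: [[8292, 1002, 156]; [1002, 156, 18]; [156, 18, 7]]·[c₂, c₁, c₀]ᵀ = [-18247, -2281, -330]ᵀ.
Inverting the 3×3 Gram matrix, [c₂, c₁, c₀]ᵀ = [-130045/65058, -137197/65058, 4379/1549]ᵀ.

c₁ = -2.109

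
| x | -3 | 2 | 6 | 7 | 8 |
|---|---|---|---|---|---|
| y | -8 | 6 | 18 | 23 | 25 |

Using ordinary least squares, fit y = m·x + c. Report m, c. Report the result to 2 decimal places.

From the data, Σx·x = 162, Σx = 20, Σ1 = 5.
Right-hand side: Σx·y = 505, Σy = 64.
So MᵀM·[m, c]ᵀ = Mᵀy: [[162, 20]; [20, 5]]·[m, c]ᵀ = [505, 64]ᵀ.
det = 162·5 − 20² = 410.
m = (505·5 − 20·64)/410 = 249/82; c = (162·64 − 20·505)/410 = 134/205.

m = 3.04, c = 0.65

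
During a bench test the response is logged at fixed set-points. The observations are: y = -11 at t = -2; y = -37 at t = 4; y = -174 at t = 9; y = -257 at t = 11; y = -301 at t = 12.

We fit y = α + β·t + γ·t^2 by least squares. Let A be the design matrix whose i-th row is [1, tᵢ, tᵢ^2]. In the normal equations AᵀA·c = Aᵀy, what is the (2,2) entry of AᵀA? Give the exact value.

Row 2 ↔ basis t, column 2 ↔ basis t, so (AᵀA)_{2,2} = Σᵢ (t)·(t) = (-2)·(-2) + (4)·(4) + (9)·(9) + (11)·(11) + (12)·(12) = 366.

366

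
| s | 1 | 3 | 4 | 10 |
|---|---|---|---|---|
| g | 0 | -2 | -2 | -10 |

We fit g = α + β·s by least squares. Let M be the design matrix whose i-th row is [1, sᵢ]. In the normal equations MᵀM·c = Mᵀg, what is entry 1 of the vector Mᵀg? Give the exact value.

-14

Entry 1 ↔ basis 1, so (Mᵀg)_{1} = Σᵢ gᵢ = (1)·(0) + (1)·(-2) + (1)·(-2) + (1)·(-10) = -14.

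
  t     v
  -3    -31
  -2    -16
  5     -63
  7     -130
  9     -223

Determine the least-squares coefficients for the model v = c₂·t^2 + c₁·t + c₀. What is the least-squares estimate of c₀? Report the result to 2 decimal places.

Normal-equation sums: Σt^2·t^2 = 9684, Σt^2·t = 1162, Σt^2 = 168, Σt·t = 168, Σt = 16, Σ1 = 5.
And Σt^2·v = -26351, Σt·v = -3107, Σv = -463.
Normal equations: [[9684, 1162, 168]; [1162, 168, 16]; [168, 16, 5]]·[c₂, c₁, c₀]ᵀ = [-26351, -3107, -463]ᵀ.
Solving the 3×3 system (Gaussian elimination) gives c₂ = -614657/204758, c₁ = 436457/204758, c₀ = 147611/102379.

c₀ = 1.44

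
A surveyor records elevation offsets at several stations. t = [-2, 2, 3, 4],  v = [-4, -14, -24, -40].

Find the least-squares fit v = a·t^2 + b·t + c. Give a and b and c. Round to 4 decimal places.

a = -1.7860, b = -2.3670, c = -1.6231

Normal-equation sums: Σt^2·t^2 = 369, Σt^2·t = 91, Σt^2 = 33, Σt·t = 33, Σt = 7, Σ1 = 4.
For Mᵀv: Σt^2·v = -928, Σt·v = -252, Σv = -82.
Solving the 3×3 system (Gaussian elimination) gives a = -1611/902, b = -2135/902, c = -732/451.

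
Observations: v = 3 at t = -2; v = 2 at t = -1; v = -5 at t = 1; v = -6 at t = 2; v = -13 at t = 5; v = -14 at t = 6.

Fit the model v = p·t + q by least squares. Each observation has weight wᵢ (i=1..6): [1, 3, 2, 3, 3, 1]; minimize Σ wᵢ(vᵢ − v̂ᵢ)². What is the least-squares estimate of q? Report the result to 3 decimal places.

q = -1.242

With design matrix X, XᵀWX = [[132, 24]; [24, 13]] and XᵀWv = [-337, -72]ᵀ.
Δ = 132·13 − 24² = 1140.
p = ((-337)·13 − 24·(-72))/1140 = -2653/1140; q = (132·(-72) − 24·(-337))/1140 = -118/95.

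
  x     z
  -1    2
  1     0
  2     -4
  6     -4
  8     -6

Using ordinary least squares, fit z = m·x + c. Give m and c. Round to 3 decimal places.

Compute the Gram sums: Σx·x = 106, Σx = 16, Σ1 = 5.
For Mᵀz: Σx·z = -82, Σz = -12.
Normal equations: [[106, 16]; [16, 5]]·[m, c]ᵀ = [-82, -12]ᵀ.
Δ = 106·5 − 16² = 274.
m = ((-82)·5 − 16·(-12))/274 = -109/137; c = (106·(-12) − 16·(-82))/274 = 20/137.

m = -0.796, c = 0.146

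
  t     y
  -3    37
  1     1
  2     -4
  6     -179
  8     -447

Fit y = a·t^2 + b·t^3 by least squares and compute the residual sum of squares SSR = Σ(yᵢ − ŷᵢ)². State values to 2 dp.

SSR = 0.95

The normal system MᵀM·[a, b]ᵀ = Mᵀy is [[5490, 40334]; [40334, 309594]]·[a, b]ᵀ = [-34734, -268558]ᵀ.
Δ = 5490·309594 − 40334² = 72839504.
a = ((-34734)·309594 − 40334·(-268558))/72839504 = 9822547/9104938; b = (5490·(-268558) − 40334·(-34734))/72839504 = -9177783/9104938.
Residuals: 339821/4552469, 4230087/4552469, -1143838/4552469, -497233/4552469, 237301/4552469; SSR = 4309976/4552469.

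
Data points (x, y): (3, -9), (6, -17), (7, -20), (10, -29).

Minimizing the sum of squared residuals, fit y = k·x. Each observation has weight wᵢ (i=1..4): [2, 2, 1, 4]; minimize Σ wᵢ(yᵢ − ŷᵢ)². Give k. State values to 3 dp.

k = -2.891

Normal-equation sums: Σwᵢ·x·x = 539.
For MᵀWy: Σwᵢ·x·y = -1558.
MᵀWM·[k]ᵀ = MᵀWy becomes [[539]]·[k]ᵀ = [-1558]ᵀ.
k = (-1558)/539 = -2.89054.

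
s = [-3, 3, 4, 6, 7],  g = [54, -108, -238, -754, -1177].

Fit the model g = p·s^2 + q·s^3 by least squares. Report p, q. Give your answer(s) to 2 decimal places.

Setting ∂/∂p … = 0 gives: 4115·p + 25607·q = -89111;  25607·p + 169859·q = -586181.
Determinant 4115·169859 − 25607² = 43251336.
p = ((-89111)·169859 − 25607·(-586181))/43251336 = -6998249/2402852; q = (4115·(-586181) − 25607·(-89111))/43251336 = -7237191/2402852.

p = -2.91, q = -3.01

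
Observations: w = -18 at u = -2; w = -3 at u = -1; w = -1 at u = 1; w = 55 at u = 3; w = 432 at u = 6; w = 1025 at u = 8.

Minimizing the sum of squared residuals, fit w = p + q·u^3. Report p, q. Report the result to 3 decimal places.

p = -1.271, q = 2.005

Setting ∂/∂p … = 0 gives: 6·p + 747·q = 1490;  747·p + 309595·q = 619743.
(Σ1 = 6, Σu^3 = 747, Σu^3·u^3 = 309595, Σw = 1490, Σu^3·w = 619743.)
Δ = 6·309595 − 747² = 1299561.
p = (1490·309595 − 747·619743)/1299561 = -1651471/1299561; q = (6·619743 − 747·1490)/1299561 = 868476/433187.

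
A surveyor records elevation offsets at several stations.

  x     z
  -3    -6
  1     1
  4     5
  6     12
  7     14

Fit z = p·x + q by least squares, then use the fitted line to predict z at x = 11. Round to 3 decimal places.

ẑ = 21.079

From the data, Σx·x = 111, Σx = 15, Σ1 = 5.
Moment sums: Σx·z = 209, Σz = 26.
Normal equations: [[111, 15]; [15, 5]]·[p, q]ᵀ = [209, 26]ᵀ.
Determinant 111·5 − 15² = 330.
p = (209·5 − 15·26)/330 = 131/66; q = (111·26 − 15·209)/330 = -83/110.
At x = 11: ẑ = (131/66)·(11) + (-83/110)·(1) = 3478/165.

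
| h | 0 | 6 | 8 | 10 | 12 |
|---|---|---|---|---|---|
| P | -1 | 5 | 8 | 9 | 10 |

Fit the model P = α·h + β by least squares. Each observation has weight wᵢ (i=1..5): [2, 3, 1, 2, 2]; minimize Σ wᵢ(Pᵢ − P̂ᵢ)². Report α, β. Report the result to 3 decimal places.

α = 0.947, β = -0.729

AᵀWA·[α, β]ᵀ = AᵀWP reads: 660·α + 70·β = 574;  70·α + 10·β = 59.
(Σwᵢ·h·h = 660, Σwᵢ·h = 70, Σwᵢ·1 = 10, Σwᵢ·h·P = 574, Σwᵢ·P = 59.)
det = 660·10 − 70² = 1700.
α = (574·10 − 70·59)/1700 = 161/170; β = (660·59 − 70·574)/1700 = -62/85.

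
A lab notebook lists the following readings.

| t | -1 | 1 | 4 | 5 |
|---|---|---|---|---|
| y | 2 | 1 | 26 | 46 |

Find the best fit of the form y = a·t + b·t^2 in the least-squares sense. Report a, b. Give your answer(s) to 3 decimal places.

From the data, Σt·t = 43, Σt·t^2 = 189, Σt^2·t^2 = 883.
And Σt·y = 333, Σt^2·y = 1569.
Normal equations: [[43, 189]; [189, 883]]·[a, b]ᵀ = [333, 1569]ᵀ.
det = 43·883 − 189² = 2248.
a = (333·883 − 189·1569)/2248 = -1251/1124; b = (43·1569 − 189·333)/2248 = 2265/1124.

a = -1.113, b = 2.015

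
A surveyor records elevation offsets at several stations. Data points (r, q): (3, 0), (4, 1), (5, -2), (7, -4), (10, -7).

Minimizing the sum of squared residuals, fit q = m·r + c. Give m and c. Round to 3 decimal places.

Entries of AᵀA: Σr·r = 199, Σr = 29, Σ1 = 5.
For Aᵀq: Σr·q = -104, Σq = -12.
Normal equations: [[199, 29]; [29, 5]]·[m, c]ᵀ = [-104, -12]ᵀ.
Eliminating c: 5·(row 1) − 29·(row 2) gives 154·m = 5·(-104) − 29·(-12) = -172, so m = -86/77.
Then c = ((-12) − 29·(-86/77))/5 = 314/77.

m = -1.117, c = 4.078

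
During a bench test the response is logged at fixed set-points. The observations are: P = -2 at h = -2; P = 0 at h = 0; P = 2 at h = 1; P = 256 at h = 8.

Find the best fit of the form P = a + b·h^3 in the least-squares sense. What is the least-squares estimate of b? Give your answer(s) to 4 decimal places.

Normal-equation sums: Σ1 = 4, Σh^3 = 505, Σh^3·h^3 = 262209.
Moment sums: ΣP = 256, Σh^3·P = 131090.
AᵀA·[a, b]ᵀ = AᵀP becomes [[4, 505]; [505, 262209]]·[a, b]ᵀ = [256, 131090]ᵀ.
det = 4·262209 − 505² = 793811.
a = (256·262209 − 505·131090)/793811 = 925054/793811; b = (4·131090 − 505·256)/793811 = 395080/793811.

b = 0.4977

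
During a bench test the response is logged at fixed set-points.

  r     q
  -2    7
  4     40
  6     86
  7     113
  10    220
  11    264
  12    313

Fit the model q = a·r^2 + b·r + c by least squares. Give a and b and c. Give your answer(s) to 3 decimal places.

MᵀM·[a, b, c]ᵀ = Mᵀq reads: 49346·a + 4674·b + 470·c = 108317;  4674·a + 470·b + 48·c = 10313;  470·a + 48·b + 7·c = 1043.
(Σr^2·r^2 = 49346, Σr^2·r = 4674, Σr^2 = 470, Σr·r = 470, Σr = 48, Σ1 = 7, Σr^2·q = 108317, Σr·q = 10313, Σq = 1043.)
Solving the 3×3 system (Gaussian elimination) gives a = 705193/349888, b = 586837/349888, c = 380307/174944.

a = 2.015, b = 1.677, c = 2.174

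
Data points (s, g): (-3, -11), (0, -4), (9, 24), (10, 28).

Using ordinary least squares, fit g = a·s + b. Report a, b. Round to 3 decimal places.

Normal-equation sums: Σs·s = 190, Σs = 16, Σ1 = 4.
For Mᵀg: Σs·g = 529, Σg = 37.
MᵀM·[a, b]ᵀ = Mᵀg becomes [[190, 16]; [16, 4]]·[a, b]ᵀ = [529, 37]ᵀ.
Determinant 190·4 − 16² = 504.
a = (529·4 − 16·37)/504 = 127/42; b = (190·37 − 16·529)/504 = -239/84.

a = 3.024, b = -2.845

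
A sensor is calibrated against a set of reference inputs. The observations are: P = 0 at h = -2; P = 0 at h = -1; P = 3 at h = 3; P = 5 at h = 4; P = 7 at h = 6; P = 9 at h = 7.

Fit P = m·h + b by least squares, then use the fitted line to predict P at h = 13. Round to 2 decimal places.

From the data, Σh·h = 115, Σh = 17, Σ1 = 6.
Right-hand side: Σh·P = 134, ΣP = 24.
Eliminating b: 6·(row 1) − 17·(row 2) gives 401·m = 6·134 − 17·24 = 396, so m = 396/401.
Then b = (24 − 17·(396/401))/6 = 482/401.
At h = 13: P̂ = (396/401)·(13) + (482/401)·(1) = 5630/401.

P̂ = 14.04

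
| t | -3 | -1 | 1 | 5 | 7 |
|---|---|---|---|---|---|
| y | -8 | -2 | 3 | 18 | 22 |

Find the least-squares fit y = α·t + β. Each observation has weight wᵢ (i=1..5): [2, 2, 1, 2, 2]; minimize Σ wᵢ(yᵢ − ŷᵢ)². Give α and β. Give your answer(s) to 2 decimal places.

α = 3.10, β = 1.15

Sums needed: Σwᵢ·t·t = 169, Σwᵢ·t = 17, Σwᵢ·1 = 9.
For XᵀWy: Σwᵢ·t·y = 543, Σwᵢ·y = 63.
Eliminating β: 9·(row 1) − 17·(row 2) gives 1232·α = 9·543 − 17·63 = 3816, so α = 477/154.
Then β = (63 − 17·(477/154))/9 = 177/154.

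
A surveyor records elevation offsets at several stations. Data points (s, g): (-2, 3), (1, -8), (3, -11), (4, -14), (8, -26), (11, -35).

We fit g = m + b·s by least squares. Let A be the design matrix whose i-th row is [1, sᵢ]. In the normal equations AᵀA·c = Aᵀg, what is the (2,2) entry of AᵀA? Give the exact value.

Row 2 ↔ basis s, column 2 ↔ basis s, so (AᵀA)_{2,2} = Σᵢ (s)·(s) = (-2)·(-2) + (1)·(1) + (3)·(3) + (4)·(4) + (8)·(8) + (11)·(11) = 215.

215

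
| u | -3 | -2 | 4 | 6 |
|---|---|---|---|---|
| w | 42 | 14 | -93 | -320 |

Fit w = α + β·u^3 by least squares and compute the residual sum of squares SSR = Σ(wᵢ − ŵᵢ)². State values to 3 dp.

SSR = 0.212

With design matrix M, MᵀM = [[4, 245]; [245, 51545]] and Mᵀw = [-357, -76318]ᵀ.
Δ = 4·51545 − 245² = 146155.
α = ((-357)·51545 − 245·(-76318))/146155 = 59269/29231; β = (4·(-76318) − 245·(-357))/146155 = -217807/146155.
Residuals: -38624/146155, 7369/146155, 50888/146155, -19633/146155; SSR = 30934/146155.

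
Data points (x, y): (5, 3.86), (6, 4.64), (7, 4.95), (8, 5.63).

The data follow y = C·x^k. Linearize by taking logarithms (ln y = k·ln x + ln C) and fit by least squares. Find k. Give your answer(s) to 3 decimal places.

Let Y = ln y. Fitting Y = k·ln x + ln C by least squares:
Over the data: Σln x = 7.4265, Σ(ln x)² = 13.9113, Σln y = 6.2129, Σln x·ln y = 11.6294.
Normal system: [[13.9113, 7.4265]; [7.4265, 4]]·[k, ln C]ᵀ = [11.6294, 6.2129]ᵀ.
Δ = 13.9113·4 − (7.4265)² = 0.4917; k = (11.6294·4 − 7.4265·6.2129)/0.4917 = 0.76760, ln C = (13.9113·6.2129 − 7.4265·11.6294)/0.4917 = 0.12807.

k = 0.768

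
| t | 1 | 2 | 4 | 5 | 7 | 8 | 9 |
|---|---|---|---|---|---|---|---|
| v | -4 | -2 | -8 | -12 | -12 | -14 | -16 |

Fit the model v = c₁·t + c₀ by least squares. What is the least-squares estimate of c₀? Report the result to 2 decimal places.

Entries of AᵀA: Σt·t = 240, Σt = 36, Σ1 = 7.
For Aᵀv: Σt·v = -440, Σv = -68.
So AᵀA·[c₁, c₀]ᵀ = Aᵀv: [[240, 36]; [36, 7]]·[c₁, c₀]ᵀ = [-440, -68]ᵀ.
Determinant 240·7 − 36² = 384.
c₁ = ((-440)·7 − 36·(-68))/384 = -79/48; c₀ = (240·(-68) − 36·(-440))/384 = -5/4.

c₀ = -1.25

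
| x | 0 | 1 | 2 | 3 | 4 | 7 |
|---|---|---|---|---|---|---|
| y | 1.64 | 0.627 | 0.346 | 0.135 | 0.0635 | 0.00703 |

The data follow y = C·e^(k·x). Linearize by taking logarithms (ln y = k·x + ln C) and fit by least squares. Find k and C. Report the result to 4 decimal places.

With ln yᵢ as the transformed response and xᵢ as the regressor:
Σx = 17.0000, Σ(x)² = 79.0000, Σln y = -10.7502, Σx·ln y = -54.3267.
Normal system: [[79.0000, 17.0000]; [17.0000, 6]]·[k, ln C]ᵀ = [-54.3267, -10.7502]ᵀ.
Δ = 79.0000·6 − (17.0000)² = 185.0000; k = (-54.3267·6 − 17.0000·-10.7502)/185.0000 = -0.77409, ln C = (79.0000·-10.7502 − 17.0000·-54.3267)/185.0000 = 0.40156, so C = exp(0.40156) = 1.49416.

k = -0.7741, C = 1.4942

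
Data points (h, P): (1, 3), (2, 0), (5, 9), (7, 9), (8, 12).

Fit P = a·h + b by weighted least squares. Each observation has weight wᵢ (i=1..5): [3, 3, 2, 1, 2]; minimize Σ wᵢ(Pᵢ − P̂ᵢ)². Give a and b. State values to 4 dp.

a = 1.5301, b = -0.3875

From the data, Σwᵢ·h·h = 242, Σwᵢ·h = 42, Σwᵢ·1 = 11.
Right-hand side: Σwᵢ·h·P = 354, Σwᵢ·P = 60.
Determinant 242·11 − 42² = 898.
a = (354·11 − 42·60)/898 = 687/449; b = (242·60 − 42·354)/898 = -174/449.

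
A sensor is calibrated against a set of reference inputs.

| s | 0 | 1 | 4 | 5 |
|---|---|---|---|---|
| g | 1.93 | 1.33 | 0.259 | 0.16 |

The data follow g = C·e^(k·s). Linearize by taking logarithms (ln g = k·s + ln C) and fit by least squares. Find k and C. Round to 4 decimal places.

Let Y = ln g. Fitting Y = k·s + ln C by least squares:
Sums: Σs = 10.0000, Σ(s)² = 42.0000, Σln g = -2.2408, Σs·ln g = -14.2814.
Normal system: [[42.0000, 10.0000]; [10.0000, 4]]·[k, ln C]ᵀ = [-14.2814, -2.2408]ᵀ.
Slope k = (n·Σs·ln g − Σs·Σln g)/(n·Σ(s)² − (Σs)²) = (4·-14.2814 − 10.0000·-2.2408)/68.0000 = -0.51055; ln C = (Σln g − k·Σs)/n = 0.71618, so C = exp(0.71618) = 2.04660.

k = -0.5106, C = 2.0466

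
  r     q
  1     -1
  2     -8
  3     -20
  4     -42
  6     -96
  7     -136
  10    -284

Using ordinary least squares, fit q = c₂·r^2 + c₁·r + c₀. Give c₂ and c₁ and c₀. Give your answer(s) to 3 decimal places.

c₂ = -3.039, c₁ = 1.948, c₀ = 0.301

Sums needed: Σr^2·r^2 = 14051, Σr^2·r = 1659, Σr^2 = 215, Σr·r = 215, Σr = 33, Σ1 = 7.
Moment sums: Σr^2·q = -39405, Σr·q = -4613, Σq = -587.
So MᵀM·[c₂, c₁, c₀]ᵀ = Mᵀq: [[14051, 1659, 215]; [1659, 215, 33]; [215, 33, 7]]·[c₂, c₁, c₀]ᵀ = [-39405, -4613, -587]ᵀ.
Solving the 3×3 system (Gaussian elimination) gives c₂ = -138340/45521, c₁ = 88675/45521, c₀ = 13714/45521.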